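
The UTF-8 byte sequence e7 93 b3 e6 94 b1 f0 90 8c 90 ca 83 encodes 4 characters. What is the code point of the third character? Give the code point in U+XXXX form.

Offset 0: leading byte 0xE7 = 11100111 → 3-byte char #1 = E7 93 B3.
Offset 3: leading byte 0xE6 = 11100110 → 3-byte char #2 = E6 94 B1.
Offset 6: leading byte 0xF0 = 11110000 → 4-byte char #3 = F0 90 8C 90.
Leading byte 0xF0 = 11110000 matches 11110xxx → 4-byte sequence.
Byte 1: 0xF0 = 11110000, payload 000 (3 bits).
Byte 2: 0x90 = 10010000 (10xxxxxx ✓), payload 010000.
Byte 3: 0x8C = 10001100 (10xxxxxx ✓), payload 001100.
Byte 4: 0x90 = 10010000 (10xxxxxx ✓), payload 010000.
Concatenate: 000010000001100010000 = 0x10310 (21 bits → U+10310).

U+10310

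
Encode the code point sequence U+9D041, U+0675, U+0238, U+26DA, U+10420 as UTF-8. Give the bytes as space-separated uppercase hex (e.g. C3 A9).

F2 9D 81 81 D9 B5 C8 B8 E2 9B 9A F0 90 90 A0

U+9D041: 4-byte form → F2 9D 81 81.
U+0675: 2-byte form → D9 B5.
U+0238: 2-byte form → C8 B8.
U+26DA: 3-byte form → E2 9B 9A.
U+10420: 4-byte form → F0 90 90 A0.
Concatenated (15 bytes): F2 9D 81 81 D9 B5 C8 B8 E2 9B 9A F0 90 90 A0.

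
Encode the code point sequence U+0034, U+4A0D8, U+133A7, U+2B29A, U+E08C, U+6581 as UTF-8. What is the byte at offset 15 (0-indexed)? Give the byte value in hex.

0x8C

U+0034 → 1-byte form 34 at offsets 0–0.
U+4A0D8 → 4-byte form F1 8A 83 98 at offsets 1–4.
U+133A7 → 4-byte form F0 93 8E A7 at offsets 5–8.
U+2B29A → 4-byte form F0 AB 8A 9A at offsets 9–12.
U+E08C → 3-byte form EE 82 8C at offsets 13–15.
Offset 15 falls in char 5's range; it's byte 3 of EE 82 8C = 0x8C.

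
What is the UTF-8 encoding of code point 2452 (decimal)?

E0 A6 94

U+0994 = 0x994 = 2452 decimal. In range U+0800–U+FFFF → 3-byte form: 1110xxxx 10xxxxxx 10xxxxxx.
Binary (16 bits): 0000100110010100.
Split 4+6+6: 0000 | 100110 | 010100.
Byte 1: 11100000 = 0xE0.
Byte 2: 10100110 = 0xA6.
Byte 3: 10010100 = 0x94.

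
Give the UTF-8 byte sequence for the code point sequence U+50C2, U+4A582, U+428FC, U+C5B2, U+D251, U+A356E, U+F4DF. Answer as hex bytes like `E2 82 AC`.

U+50C2: 3-byte form → E5 83 82.
U+4A582: 4-byte form → F1 8A 96 82.
U+428FC: 4-byte form → F1 82 A3 BC.
U+C5B2: 3-byte form → EC 96 B2.
U+D251: 3-byte form → ED 89 91.
U+A356E: 4-byte form → F2 A3 95 AE.
U+F4DF: 3-byte form → EF 93 9F.
Concatenated (24 bytes): E5 83 82 F1 8A 96 82 F1 82 A3 BC EC 96 B2 ED 89 91 F2 A3 95 AE EF 93 9F.

E5 83 82 F1 8A 96 82 F1 82 A3 BC EC 96 B2 ED 89 91 F2 A3 95 AE EF 93 9F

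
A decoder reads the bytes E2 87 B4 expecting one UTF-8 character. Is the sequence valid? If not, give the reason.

valid

Leading byte 0xE2 = 11100010 → 3-byte form.
Continuation bytes 0x87=10000111, 0xB4=10110100 all match 10xxxxxx.
Decoded value 0x21F4 is ≥ 0x800 (shortest form) and not a surrogate.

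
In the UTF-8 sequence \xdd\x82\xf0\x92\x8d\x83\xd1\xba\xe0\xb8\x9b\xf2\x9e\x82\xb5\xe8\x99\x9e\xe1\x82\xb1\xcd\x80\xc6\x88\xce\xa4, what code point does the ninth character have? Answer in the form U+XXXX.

U+0188

Offset 0: leading byte 0xDD = 11011101 → 2-byte char #1 = DD 82.
Offset 2: leading byte 0xF0 = 11110000 → 4-byte char #2 = F0 92 8D 83.
Offset 6: leading byte 0xD1 = 11010001 → 2-byte char #3 = D1 BA.
Offset 8: leading byte 0xE0 = 11100000 → 3-byte char #4 = E0 B8 9B.
Offset 11: leading byte 0xF2 = 11110010 → 4-byte char #5 = F2 9E 82 B5.
Offset 15: leading byte 0xE8 = 11101000 → 3-byte char #6 = E8 99 9E.
Offset 18: leading byte 0xE1 = 11100001 → 3-byte char #7 = E1 82 B1.
Offset 21: leading byte 0xCD = 11001101 → 2-byte char #8 = CD 80.
Offset 23: leading byte 0xC6 = 11000110 → 2-byte char #9 = C6 88.
Leading byte 0xC6 = 11000110 matches 110xxxxx → 2-byte sequence.
Byte 1: 0xC6 = 11000110, payload 00110 (5 bits).
Byte 2: 0x88 = 10001000 (10xxxxxx ✓), payload 001000.
Concatenate: 00110001000 = 0x188 (11 bits → U+0188).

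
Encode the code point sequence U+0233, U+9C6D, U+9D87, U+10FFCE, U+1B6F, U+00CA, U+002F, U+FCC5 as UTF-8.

C8 B3 E9 B1 AD E9 B6 87 F4 8F BF 8E E1 AD AF C3 8A 2F EF B3 85

U+0233: 2-byte form → C8 B3.
U+9C6D: 3-byte form → E9 B1 AD.
U+9D87: 3-byte form → E9 B6 87.
U+10FFCE: 4-byte form → F4 8F BF 8E.
U+1B6F: 3-byte form → E1 AD AF.
U+00CA: 2-byte form → C3 8A.
U+002F: 1-byte form → 2F.
U+FCC5: 3-byte form → EF B3 85.
Concatenated (21 bytes): C8 B3 E9 B1 AD E9 B6 87 F4 8F BF 8E E1 AD AF C3 8A 2F EF B3 85.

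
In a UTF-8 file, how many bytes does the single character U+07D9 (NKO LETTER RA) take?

2

U+07D9 = 0x7D9. UTF-8 uses 1 byte below 0x80, 2 below 0x800, 3 below 0x10000, 4 up to 0x10FFFF. 0x7D9 is in U+0080–U+07FF → 2 bytes.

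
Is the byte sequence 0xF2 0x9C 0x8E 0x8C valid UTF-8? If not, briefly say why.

valid

Leading byte 0xF2 = 11110010 → 4-byte form.
Continuation bytes 0x9C=10011100, 0x8E=10001110, 0x8C=10001100 all match 10xxxxxx.
Decoded value 0x9C38C is ≥ 0x10000 (shortest form) and not a surrogate.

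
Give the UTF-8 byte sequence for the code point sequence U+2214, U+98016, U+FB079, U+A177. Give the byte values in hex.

E2 88 94 F2 98 80 96 F3 BB 81 B9 EA 85 B7

U+2214: 3-byte form → E2 88 94.
U+98016: 4-byte form → F2 98 80 96.
U+FB079: 4-byte form → F3 BB 81 B9.
U+A177: 3-byte form → EA 85 B7.
Concatenated (14 bytes): E2 88 94 F2 98 80 96 F3 BB 81 B9 EA 85 B7.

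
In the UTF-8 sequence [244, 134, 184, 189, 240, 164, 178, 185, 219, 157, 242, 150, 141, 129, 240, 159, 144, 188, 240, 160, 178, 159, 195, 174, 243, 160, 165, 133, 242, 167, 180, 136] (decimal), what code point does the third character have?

U+06DD

Offset 0: leading byte 0xF4 = 11110100 → 4-byte char #1 = F4 86 B8 BD.
Offset 4: leading byte 0xF0 = 11110000 → 4-byte char #2 = F0 A4 B2 B9.
Offset 8: leading byte 0xDB = 11011011 → 2-byte char #3 = DB 9D.
Leading byte 0xDB = 11011011 matches 110xxxxx → 2-byte sequence.
Byte 1: 0xDB = 11011011, payload 11011 (5 bits).
Byte 2: 0x9D = 10011101 (10xxxxxx ✓), payload 011101.
Concatenate: 11011011101 = 0x6DD (11 bits → U+06DD).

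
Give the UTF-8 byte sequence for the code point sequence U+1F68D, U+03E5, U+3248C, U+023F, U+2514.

U+1F68D: 4-byte form → F0 9F 9A 8D.
U+03E5: 2-byte form → CF A5.
U+3248C: 4-byte form → F0 B2 92 8C.
U+023F: 2-byte form → C8 BF.
U+2514: 3-byte form → E2 94 94.
Concatenated (15 bytes): F0 9F 9A 8D CF A5 F0 B2 92 8C C8 BF E2 94 94.

F0 9F 9A 8D CF A5 F0 B2 92 8C C8 BF E2 94 94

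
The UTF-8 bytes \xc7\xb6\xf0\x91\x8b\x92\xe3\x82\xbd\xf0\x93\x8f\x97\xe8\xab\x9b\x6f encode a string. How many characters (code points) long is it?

6

Byte at offset 0: 0xC7 = 11000111 → 2-byte char (#1). Advance 2.
Byte at offset 2: 0xF0 = 11110000 → 4-byte char (#2). Advance 4.
Byte at offset 6: 0xE3 = 11100011 → 3-byte char (#3). Advance 3.
Byte at offset 9: 0xF0 = 11110000 → 4-byte char (#4). Advance 4.
Byte at offset 13: 0xE8 = 11101000 → 3-byte char (#5). Advance 3.
Byte at offset 16: 0x6F = 01101111 → 1-byte char (#6). Advance 1.
Reached end at offset 17 after 6 code points.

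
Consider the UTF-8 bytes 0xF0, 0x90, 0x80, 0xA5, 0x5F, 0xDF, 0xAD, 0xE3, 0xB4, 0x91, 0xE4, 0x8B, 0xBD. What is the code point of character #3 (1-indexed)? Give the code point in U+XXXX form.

Offset 0: leading byte 0xF0 = 11110000 → 4-byte char #1 = F0 90 80 A5.
Offset 4: leading byte 0x5F = 01011111 → 1-byte char #2 = 5F.
Offset 5: leading byte 0xDF = 11011111 → 2-byte char #3 = DF AD.
Leading byte 0xDF = 11011111 matches 110xxxxx → 2-byte sequence.
Byte 1: 0xDF = 11011111, payload 11111 (5 bits).
Byte 2: 0xAD = 10101101 (10xxxxxx ✓), payload 101101.
Concatenate: 11111101101 = 0x7ED (11 bits → U+07ED).

U+07ED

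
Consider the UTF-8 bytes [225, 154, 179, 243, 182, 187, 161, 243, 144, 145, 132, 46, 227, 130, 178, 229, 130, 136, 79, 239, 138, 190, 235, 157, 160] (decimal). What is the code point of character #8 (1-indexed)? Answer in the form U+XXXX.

Offset 0: leading byte 0xE1 = 11100001 → 3-byte char #1 = E1 9A B3.
Offset 3: leading byte 0xF3 = 11110011 → 4-byte char #2 = F3 B6 BB A1.
Offset 7: leading byte 0xF3 = 11110011 → 4-byte char #3 = F3 90 91 84.
Offset 11: leading byte 0x2E = 00101110 → 1-byte char #4 = 2E.
Offset 12: leading byte 0xE3 = 11100011 → 3-byte char #5 = E3 82 B2.
Offset 15: leading byte 0xE5 = 11100101 → 3-byte char #6 = E5 82 88.
Offset 18: leading byte 0x4F = 01001111 → 1-byte char #7 = 4F.
Offset 19: leading byte 0xEF = 11101111 → 3-byte char #8 = EF 8A BE.
Leading byte 0xEF = 11101111 matches 1110xxxx → 3-byte sequence.
Byte 1: 0xEF = 11101111, payload 1111 (4 bits).
Byte 2: 0x8A = 10001010 (10xxxxxx ✓), payload 001010.
Byte 3: 0xBE = 10111110 (10xxxxxx ✓), payload 111110.
Concatenate: 1111001010111110 = 0xF2BE (16 bits → U+F2BE).

U+F2BE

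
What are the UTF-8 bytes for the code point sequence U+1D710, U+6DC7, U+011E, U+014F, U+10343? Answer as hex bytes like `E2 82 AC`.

F0 9D 9C 90 E6 B7 87 C4 9E C5 8F F0 90 8D 83

U+1D710: 4-byte form → F0 9D 9C 90.
U+6DC7: 3-byte form → E6 B7 87.
U+011E: 2-byte form → C4 9E.
U+014F: 2-byte form → C5 8F.
U+10343: 4-byte form → F0 90 8D 83.
Concatenated (15 bytes): F0 9D 9C 90 E6 B7 87 C4 9E C5 8F F0 90 8D 83.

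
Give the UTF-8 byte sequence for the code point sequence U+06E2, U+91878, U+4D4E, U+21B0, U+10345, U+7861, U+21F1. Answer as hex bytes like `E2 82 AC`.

U+06E2: 2-byte form → DB A2.
U+91878: 4-byte form → F2 91 A1 B8.
U+4D4E: 3-byte form → E4 B5 8E.
U+21B0: 3-byte form → E2 86 B0.
U+10345: 4-byte form → F0 90 8D 85.
U+7861: 3-byte form → E7 A1 A1.
U+21F1: 3-byte form → E2 87 B1.
Concatenated (22 bytes): DB A2 F2 91 A1 B8 E4 B5 8E E2 86 B0 F0 90 8D 85 E7 A1 A1 E2 87 B1.

DB A2 F2 91 A1 B8 E4 B5 8E E2 86 B0 F0 90 8D 85 E7 A1 A1 E2 87 B1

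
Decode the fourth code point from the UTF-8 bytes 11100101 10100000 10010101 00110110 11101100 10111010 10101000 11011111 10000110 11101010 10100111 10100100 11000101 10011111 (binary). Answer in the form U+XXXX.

U+07C6

Offset 0: leading byte 0xE5 = 11100101 → 3-byte char #1 = E5 A0 95.
Offset 3: leading byte 0x36 = 00110110 → 1-byte char #2 = 36.
Offset 4: leading byte 0xEC = 11101100 → 3-byte char #3 = EC BA A8.
Offset 7: leading byte 0xDF = 11011111 → 2-byte char #4 = DF 86.
Leading byte 0xDF = 11011111 matches 110xxxxx → 2-byte sequence.
Byte 1: 0xDF = 11011111, payload 11111 (5 bits).
Byte 2: 0x86 = 10000110 (10xxxxxx ✓), payload 000110.
Concatenate: 11111000110 = 0x7C6 (11 bits → U+07C6).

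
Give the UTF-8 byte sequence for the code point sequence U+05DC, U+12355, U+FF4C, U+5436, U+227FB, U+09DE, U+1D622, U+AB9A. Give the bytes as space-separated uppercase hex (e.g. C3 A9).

U+05DC: 2-byte form → D7 9C.
U+12355: 4-byte form → F0 92 8D 95.
U+FF4C: 3-byte form → EF BD 8C.
U+5436: 3-byte form → E5 90 B6.
U+227FB: 4-byte form → F0 A2 9F BB.
U+09DE: 3-byte form → E0 A7 9E.
U+1D622: 4-byte form → F0 9D 98 A2.
U+AB9A: 3-byte form → EA AE 9A.
Concatenated (26 bytes): D7 9C F0 92 8D 95 EF BD 8C E5 90 B6 F0 A2 9F BB E0 A7 9E F0 9D 98 A2 EA AE 9A.

D7 9C F0 92 8D 95 EF BD 8C E5 90 B6 F0 A2 9F BB E0 A7 9E F0 9D 98 A2 EA AE 9A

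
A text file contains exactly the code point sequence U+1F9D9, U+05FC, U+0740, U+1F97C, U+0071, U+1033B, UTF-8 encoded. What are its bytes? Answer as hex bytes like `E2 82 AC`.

U+1F9D9: 4-byte form → F0 9F A7 99.
U+05FC: 2-byte form → D7 BC.
U+0740: 2-byte form → DD 80.
U+1F97C: 4-byte form → F0 9F A5 BC.
U+0071: 1-byte form → 71.
U+1033B: 4-byte form → F0 90 8C BB.
Concatenated (17 bytes): F0 9F A7 99 D7 BC DD 80 F0 9F A5 BC 71 F0 90 8C BB.

F0 9F A7 99 D7 BC DD 80 F0 9F A5 BC 71 F0 90 8C BB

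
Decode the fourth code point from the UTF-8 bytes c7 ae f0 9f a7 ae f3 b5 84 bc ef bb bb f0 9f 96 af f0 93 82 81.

Offset 0: leading byte 0xC7 = 11000111 → 2-byte char #1 = C7 AE.
Offset 2: leading byte 0xF0 = 11110000 → 4-byte char #2 = F0 9F A7 AE.
Offset 6: leading byte 0xF3 = 11110011 → 4-byte char #3 = F3 B5 84 BC.
Offset 10: leading byte 0xEF = 11101111 → 3-byte char #4 = EF BB BB.
Leading byte 0xEF = 11101111 matches 1110xxxx → 3-byte sequence.
Byte 1: 0xEF = 11101111, payload 1111 (4 bits).
Byte 2: 0xBB = 10111011 (10xxxxxx ✓), payload 111011.
Byte 3: 0xBB = 10111011 (10xxxxxx ✓), payload 111011.
Concatenate: 1111111011111011 = 0xFEFB (16 bits → U+FEFB).

U+FEFB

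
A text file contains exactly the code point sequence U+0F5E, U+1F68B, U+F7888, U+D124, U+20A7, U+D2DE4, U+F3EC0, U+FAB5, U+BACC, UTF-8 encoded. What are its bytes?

E0 BD 9E F0 9F 9A 8B F3 B7 A2 88 ED 84 A4 E2 82 A7 F3 92 B7 A4 F3 B3 BB 80 EF AA B5 EB AB 8C

U+0F5E: 3-byte form → E0 BD 9E.
U+1F68B: 4-byte form → F0 9F 9A 8B.
U+F7888: 4-byte form → F3 B7 A2 88.
U+D124: 3-byte form → ED 84 A4.
U+20A7: 3-byte form → E2 82 A7.
U+D2DE4: 4-byte form → F3 92 B7 A4.
U+F3EC0: 4-byte form → F3 B3 BB 80.
U+FAB5: 3-byte form → EF AA B5.
U+BACC: 3-byte form → EB AB 8C.
Concatenated (31 bytes): E0 BD 9E F0 9F 9A 8B F3 B7 A2 88 ED 84 A4 E2 82 A7 F3 92 B7 A4 F3 B3 BB 80 EF AA B5 EB AB 8C.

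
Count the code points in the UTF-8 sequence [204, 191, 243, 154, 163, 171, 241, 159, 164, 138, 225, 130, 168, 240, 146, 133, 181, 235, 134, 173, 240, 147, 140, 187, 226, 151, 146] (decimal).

Byte at offset 0: 0xCC = 11001100 → 2-byte char (#1). Advance 2.
Byte at offset 2: 0xF3 = 11110011 → 4-byte char (#2). Advance 4.
Byte at offset 6: 0xF1 = 11110001 → 4-byte char (#3). Advance 4.
Byte at offset 10: 0xE1 = 11100001 → 3-byte char (#4). Advance 3.
Byte at offset 13: 0xF0 = 11110000 → 4-byte char (#5). Advance 4.
Byte at offset 17: 0xEB = 11101011 → 3-byte char (#6). Advance 3.
Byte at offset 20: 0xF0 = 11110000 → 4-byte char (#7). Advance 4.
Byte at offset 24: 0xE2 = 11100010 → 3-byte char (#8). Advance 3.
Reached end at offset 27 after 8 code points.

8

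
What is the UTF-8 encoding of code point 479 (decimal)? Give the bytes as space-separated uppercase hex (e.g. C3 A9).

C7 9F

U+01DF = 0x1DF = 479 decimal. In range U+0080–U+07FF → 2-byte form: 110xxxxx 10xxxxxx.
Binary (11 bits): 00111011111.
Split 5+6: 00111 | 011111.
Byte 1: 11000111 = 0xC7.
Byte 2: 10011111 = 0x9F.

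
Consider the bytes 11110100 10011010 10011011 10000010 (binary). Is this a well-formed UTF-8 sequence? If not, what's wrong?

Leading byte 0xF4 = 11110100 → 4-byte form.
Payload = 0x11A6C2, which exceeds U+10FFFF, the maximum Unicode code point. (Leading bytes F5–FF, or F4 followed by ≥ 0x90, are invalid.)

invalid (encodes a value above U+10FFFF)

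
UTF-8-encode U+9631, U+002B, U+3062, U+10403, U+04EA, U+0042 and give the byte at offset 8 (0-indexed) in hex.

U+9631 → 3-byte form E9 98 B1 at offsets 0–2.
U+002B → 1-byte form 2B at offsets 3–3.
U+3062 → 3-byte form E3 81 A2 at offsets 4–6.
U+10403 → 4-byte form F0 90 90 83 at offsets 7–10.
Offset 8 falls in char 4's range; it's byte 2 of F0 90 90 83 = 0x90.

0x90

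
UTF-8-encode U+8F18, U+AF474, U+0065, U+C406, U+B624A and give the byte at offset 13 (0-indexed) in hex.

0x89

U+8F18 → 3-byte form E8 BC 98 at offsets 0–2.
U+AF474 → 4-byte form F2 AF 91 B4 at offsets 3–6.
U+0065 → 1-byte form 65 at offsets 7–7.
U+C406 → 3-byte form EC 90 86 at offsets 8–10.
U+B624A → 4-byte form F2 B6 89 8A at offsets 11–14.
Offset 13 falls in char 5's range; it's byte 3 of F2 B6 89 8A = 0x89.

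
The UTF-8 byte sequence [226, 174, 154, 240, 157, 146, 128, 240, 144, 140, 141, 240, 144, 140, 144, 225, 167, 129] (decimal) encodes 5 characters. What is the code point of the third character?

Offset 0: leading byte 0xE2 = 11100010 → 3-byte char #1 = E2 AE 9A.
Offset 3: leading byte 0xF0 = 11110000 → 4-byte char #2 = F0 9D 92 80.
Offset 7: leading byte 0xF0 = 11110000 → 4-byte char #3 = F0 90 8C 8D.
Leading byte 0xF0 = 11110000 matches 11110xxx → 4-byte sequence.
Byte 1: 0xF0 = 11110000, payload 000 (3 bits).
Byte 2: 0x90 = 10010000 (10xxxxxx ✓), payload 010000.
Byte 3: 0x8C = 10001100 (10xxxxxx ✓), payload 001100.
Byte 4: 0x8D = 10001101 (10xxxxxx ✓), payload 001101.
Concatenate: 000010000001100001101 = 0x1030D (21 bits → U+1030D).

U+1030D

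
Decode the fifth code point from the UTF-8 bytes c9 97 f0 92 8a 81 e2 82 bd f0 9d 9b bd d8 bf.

Offset 0: leading byte 0xC9 = 11001001 → 2-byte char #1 = C9 97.
Offset 2: leading byte 0xF0 = 11110000 → 4-byte char #2 = F0 92 8A 81.
Offset 6: leading byte 0xE2 = 11100010 → 3-byte char #3 = E2 82 BD.
Offset 9: leading byte 0xF0 = 11110000 → 4-byte char #4 = F0 9D 9B BD.
Offset 13: leading byte 0xD8 = 11011000 → 2-byte char #5 = D8 BF.
Leading byte 0xD8 = 11011000 matches 110xxxxx → 2-byte sequence.
Byte 1: 0xD8 = 11011000, payload 11000 (5 bits).
Byte 2: 0xBF = 10111111 (10xxxxxx ✓), payload 111111.
Concatenate: 11000111111 = 0x63F (11 bits → U+063F).

U+063F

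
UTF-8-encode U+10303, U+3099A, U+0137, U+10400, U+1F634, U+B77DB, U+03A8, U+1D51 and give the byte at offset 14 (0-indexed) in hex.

U+10303 → 4-byte form F0 90 8C 83 at offsets 0–3.
U+3099A → 4-byte form F0 B0 A6 9A at offsets 4–7.
U+0137 → 2-byte form C4 B7 at offsets 8–9.
U+10400 → 4-byte form F0 90 90 80 at offsets 10–13.
U+1F634 → 4-byte form F0 9F 98 B4 at offsets 14–17.
Offset 14 falls in char 5's range; it's byte 1 of F0 9F 98 B4 = 0xF0.

0xF0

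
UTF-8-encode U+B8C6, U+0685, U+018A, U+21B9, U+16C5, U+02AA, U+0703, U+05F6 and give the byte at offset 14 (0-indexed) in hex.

U+B8C6 → 3-byte form EB A3 86 at offsets 0–2.
U+0685 → 2-byte form DA 85 at offsets 3–4.
U+018A → 2-byte form C6 8A at offsets 5–6.
U+21B9 → 3-byte form E2 86 B9 at offsets 7–9.
U+16C5 → 3-byte form E1 9B 85 at offsets 10–12.
U+02AA → 2-byte form CA AA at offsets 13–14.
Offset 14 falls in char 6's range; it's byte 2 of CA AA = 0xAA.

0xAA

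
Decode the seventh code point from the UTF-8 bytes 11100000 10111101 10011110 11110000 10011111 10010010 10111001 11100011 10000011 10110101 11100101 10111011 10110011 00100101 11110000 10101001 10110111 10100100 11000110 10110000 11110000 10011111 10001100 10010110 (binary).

U+01B0

Offset 0: leading byte 0xE0 = 11100000 → 3-byte char #1 = E0 BD 9E.
Offset 3: leading byte 0xF0 = 11110000 → 4-byte char #2 = F0 9F 92 B9.
Offset 7: leading byte 0xE3 = 11100011 → 3-byte char #3 = E3 83 B5.
Offset 10: leading byte 0xE5 = 11100101 → 3-byte char #4 = E5 BB B3.
Offset 13: leading byte 0x25 = 00100101 → 1-byte char #5 = 25.
Offset 14: leading byte 0xF0 = 11110000 → 4-byte char #6 = F0 A9 B7 A4.
Offset 18: leading byte 0xC6 = 11000110 → 2-byte char #7 = C6 B0.
Leading byte 0xC6 = 11000110 matches 110xxxxx → 2-byte sequence.
Byte 1: 0xC6 = 11000110, payload 00110 (5 bits).
Byte 2: 0xB0 = 10110000 (10xxxxxx ✓), payload 110000.
Concatenate: 00110110000 = 0x1B0 (11 bits → U+01B0).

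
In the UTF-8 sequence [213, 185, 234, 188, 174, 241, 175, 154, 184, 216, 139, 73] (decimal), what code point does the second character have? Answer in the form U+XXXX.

Offset 0: leading byte 0xD5 = 11010101 → 2-byte char #1 = D5 B9.
Offset 2: leading byte 0xEA = 11101010 → 3-byte char #2 = EA BC AE.
Leading byte 0xEA = 11101010 matches 1110xxxx → 3-byte sequence.
Byte 1: 0xEA = 11101010, payload 1010 (4 bits).
Byte 2: 0xBC = 10111100 (10xxxxxx ✓), payload 111100.
Byte 3: 0xAE = 10101110 (10xxxxxx ✓), payload 101110.
Concatenate: 1010111100101110 = 0xAF2E (16 bits → U+AF2E).

U+AF2E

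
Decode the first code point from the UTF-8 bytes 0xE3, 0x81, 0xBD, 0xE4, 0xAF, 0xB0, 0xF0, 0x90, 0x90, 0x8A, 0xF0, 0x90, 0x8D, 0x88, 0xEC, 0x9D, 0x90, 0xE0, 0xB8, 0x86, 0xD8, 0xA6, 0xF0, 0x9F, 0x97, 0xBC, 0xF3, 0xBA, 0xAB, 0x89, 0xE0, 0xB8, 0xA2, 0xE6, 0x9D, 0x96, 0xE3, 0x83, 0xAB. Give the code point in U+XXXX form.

U+307D

Offset 0: leading byte 0xE3 = 11100011 → 3-byte char #1 = E3 81 BD.
Leading byte 0xE3 = 11100011 matches 1110xxxx → 3-byte sequence.
Byte 1: 0xE3 = 11100011, payload 0011 (4 bits).
Byte 2: 0x81 = 10000001 (10xxxxxx ✓), payload 000001.
Byte 3: 0xBD = 10111101 (10xxxxxx ✓), payload 111101.
Concatenate: 0011000001111101 = 0x307D (16 bits → U+307D).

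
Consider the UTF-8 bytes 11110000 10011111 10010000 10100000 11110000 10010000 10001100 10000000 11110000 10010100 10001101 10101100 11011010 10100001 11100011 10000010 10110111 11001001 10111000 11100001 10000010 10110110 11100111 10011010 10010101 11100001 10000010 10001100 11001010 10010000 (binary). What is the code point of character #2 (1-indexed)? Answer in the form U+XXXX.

Offset 0: leading byte 0xF0 = 11110000 → 4-byte char #1 = F0 9F 90 A0.
Offset 4: leading byte 0xF0 = 11110000 → 4-byte char #2 = F0 90 8C 80.
Leading byte 0xF0 = 11110000 matches 11110xxx → 4-byte sequence.
Byte 1: 0xF0 = 11110000, payload 000 (3 bits).
Byte 2: 0x90 = 10010000 (10xxxxxx ✓), payload 010000.
Byte 3: 0x8C = 10001100 (10xxxxxx ✓), payload 001100.
Byte 4: 0x80 = 10000000 (10xxxxxx ✓), payload 000000.
Concatenate: 000010000001100000000 = 0x10300 (21 bits → U+10300).

U+10300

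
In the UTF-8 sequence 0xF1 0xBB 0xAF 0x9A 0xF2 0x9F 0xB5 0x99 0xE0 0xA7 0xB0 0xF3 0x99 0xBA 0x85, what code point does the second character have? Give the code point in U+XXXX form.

Offset 0: leading byte 0xF1 = 11110001 → 4-byte char #1 = F1 BB AF 9A.
Offset 4: leading byte 0xF2 = 11110010 → 4-byte char #2 = F2 9F B5 99.
Leading byte 0xF2 = 11110010 matches 11110xxx → 4-byte sequence.
Byte 1: 0xF2 = 11110010, payload 010 (3 bits).
Byte 2: 0x9F = 10011111 (10xxxxxx ✓), payload 011111.
Byte 3: 0xB5 = 10110101 (10xxxxxx ✓), payload 110101.
Byte 4: 0x99 = 10011001 (10xxxxxx ✓), payload 011001.
Concatenate: 010011111110101011001 = 0x9FD59 (21 bits → U+9FD59).

U+9FD59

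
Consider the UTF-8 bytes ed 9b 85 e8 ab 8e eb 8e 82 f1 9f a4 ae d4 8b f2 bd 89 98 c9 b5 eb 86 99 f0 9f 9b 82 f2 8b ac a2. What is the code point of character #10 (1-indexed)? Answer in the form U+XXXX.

Offset 0: leading byte 0xED = 11101101 → 3-byte char #1 = ED 9B 85.
Offset 3: leading byte 0xE8 = 11101000 → 3-byte char #2 = E8 AB 8E.
Offset 6: leading byte 0xEB = 11101011 → 3-byte char #3 = EB 8E 82.
Offset 9: leading byte 0xF1 = 11110001 → 4-byte char #4 = F1 9F A4 AE.
Offset 13: leading byte 0xD4 = 11010100 → 2-byte char #5 = D4 8B.
Offset 15: leading byte 0xF2 = 11110010 → 4-byte char #6 = F2 BD 89 98.
Offset 19: leading byte 0xC9 = 11001001 → 2-byte char #7 = C9 B5.
Offset 21: leading byte 0xEB = 11101011 → 3-byte char #8 = EB 86 99.
Offset 24: leading byte 0xF0 = 11110000 → 4-byte char #9 = F0 9F 9B 82.
Offset 28: leading byte 0xF2 = 11110010 → 4-byte char #10 = F2 8B AC A2.
Leading byte 0xF2 = 11110010 matches 11110xxx → 4-byte sequence.
Byte 1: 0xF2 = 11110010, payload 010 (3 bits).
Byte 2: 0x8B = 10001011 (10xxxxxx ✓), payload 001011.
Byte 3: 0xAC = 10101100 (10xxxxxx ✓), payload 101100.
Byte 4: 0xA2 = 10100010 (10xxxxxx ✓), payload 100010.
Concatenate: 010001011101100100010 = 0x8BB22 (21 bits → U+8BB22).

U+8BB22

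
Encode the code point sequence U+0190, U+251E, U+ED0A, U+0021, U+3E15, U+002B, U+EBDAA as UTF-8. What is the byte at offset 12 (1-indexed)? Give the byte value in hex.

0x95

1-indexed offset 12 is 0-indexed offset 11.
U+0190 → 2-byte form C6 90 at offsets 0–1.
U+251E → 3-byte form E2 94 9E at offsets 2–4.
U+ED0A → 3-byte form EE B4 8A at offsets 5–7.
U+0021 → 1-byte form 21 at offsets 8–8.
U+3E15 → 3-byte form E3 B8 95 at offsets 9–11.
Offset 11 falls in char 5's range; it's byte 3 of E3 B8 95 = 0x95.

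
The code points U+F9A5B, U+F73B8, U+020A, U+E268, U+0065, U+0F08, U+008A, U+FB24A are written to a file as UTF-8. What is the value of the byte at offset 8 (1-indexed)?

0xB8

1-indexed offset 8 is 0-indexed offset 7.
U+F9A5B → 4-byte form F3 B9 A9 9B at offsets 0–3.
U+F73B8 → 4-byte form F3 B7 8E B8 at offsets 4–7.
Offset 7 falls in char 2's range; it's byte 4 of F3 B7 8E B8 = 0xB8.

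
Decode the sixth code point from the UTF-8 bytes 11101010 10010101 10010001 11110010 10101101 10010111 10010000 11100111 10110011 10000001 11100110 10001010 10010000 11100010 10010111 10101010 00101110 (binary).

Offset 0: leading byte 0xEA = 11101010 → 3-byte char #1 = EA 95 91.
Offset 3: leading byte 0xF2 = 11110010 → 4-byte char #2 = F2 AD 97 90.
Offset 7: leading byte 0xE7 = 11100111 → 3-byte char #3 = E7 B3 81.
Offset 10: leading byte 0xE6 = 11100110 → 3-byte char #4 = E6 8A 90.
Offset 13: leading byte 0xE2 = 11100010 → 3-byte char #5 = E2 97 AA.
Offset 16: leading byte 0x2E = 00101110 → 1-byte char #6 = 2E.
Leading byte 0x2E = 00101110 matches 0xxxxxxx → 1-byte sequence.
Byte 1: 0x2E = 00101110, payload 0101110 (7 bits).
Concatenate: 0101110 = 0x2E (7 bits → U+002E).

U+002E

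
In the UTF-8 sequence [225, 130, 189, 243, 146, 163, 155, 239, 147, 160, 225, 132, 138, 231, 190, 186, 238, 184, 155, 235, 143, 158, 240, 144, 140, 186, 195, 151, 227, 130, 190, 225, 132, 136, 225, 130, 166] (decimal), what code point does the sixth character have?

U+EE1B

Offset 0: leading byte 0xE1 = 11100001 → 3-byte char #1 = E1 82 BD.
Offset 3: leading byte 0xF3 = 11110011 → 4-byte char #2 = F3 92 A3 9B.
Offset 7: leading byte 0xEF = 11101111 → 3-byte char #3 = EF 93 A0.
Offset 10: leading byte 0xE1 = 11100001 → 3-byte char #4 = E1 84 8A.
Offset 13: leading byte 0xE7 = 11100111 → 3-byte char #5 = E7 BE BA.
Offset 16: leading byte 0xEE = 11101110 → 3-byte char #6 = EE B8 9B.
Leading byte 0xEE = 11101110 matches 1110xxxx → 3-byte sequence.
Byte 1: 0xEE = 11101110, payload 1110 (4 bits).
Byte 2: 0xB8 = 10111000 (10xxxxxx ✓), payload 111000.
Byte 3: 0x9B = 10011011 (10xxxxxx ✓), payload 011011.
Concatenate: 1110111000011011 = 0xEE1B (16 bits → U+EE1B).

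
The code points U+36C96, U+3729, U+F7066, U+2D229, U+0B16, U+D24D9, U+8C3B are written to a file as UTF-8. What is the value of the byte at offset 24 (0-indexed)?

0xBB

U+36C96 → 4-byte form F0 B6 B2 96 at offsets 0–3.
U+3729 → 3-byte form E3 9C A9 at offsets 4–6.
U+F7066 → 4-byte form F3 B7 81 A6 at offsets 7–10.
U+2D229 → 4-byte form F0 AD 88 A9 at offsets 11–14.
U+0B16 → 3-byte form E0 AC 96 at offsets 15–17.
U+D24D9 → 4-byte form F3 92 93 99 at offsets 18–21.
U+8C3B → 3-byte form E8 B0 BB at offsets 22–24.
Offset 24 falls in char 7's range; it's byte 3 of E8 B0 BB = 0xBB.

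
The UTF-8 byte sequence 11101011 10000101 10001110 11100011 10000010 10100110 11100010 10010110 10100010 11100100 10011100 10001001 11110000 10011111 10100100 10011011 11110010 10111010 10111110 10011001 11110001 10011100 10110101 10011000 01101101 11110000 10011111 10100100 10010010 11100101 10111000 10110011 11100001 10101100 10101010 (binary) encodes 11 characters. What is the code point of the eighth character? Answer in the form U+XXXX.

Offset 0: leading byte 0xEB = 11101011 → 3-byte char #1 = EB 85 8E.
Offset 3: leading byte 0xE3 = 11100011 → 3-byte char #2 = E3 82 A6.
Offset 6: leading byte 0xE2 = 11100010 → 3-byte char #3 = E2 96 A2.
Offset 9: leading byte 0xE4 = 11100100 → 3-byte char #4 = E4 9C 89.
Offset 12: leading byte 0xF0 = 11110000 → 4-byte char #5 = F0 9F A4 9B.
Offset 16: leading byte 0xF2 = 11110010 → 4-byte char #6 = F2 BA BE 99.
Offset 20: leading byte 0xF1 = 11110001 → 4-byte char #7 = F1 9C B5 98.
Offset 24: leading byte 0x6D = 01101101 → 1-byte char #8 = 6D.
Leading byte 0x6D = 01101101 matches 0xxxxxxx → 1-byte sequence.
Byte 1: 0x6D = 01101101, payload 1101101 (7 bits).
Concatenate: 1101101 = 0x6D (7 bits → U+006D).

U+006D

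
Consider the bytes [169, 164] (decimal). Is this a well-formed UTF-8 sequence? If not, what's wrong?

invalid (continuation byte with no leading byte)

Byte 0xA9 = 10101001 has the form 10xxxxxx — a continuation byte — but there is no preceding leading byte.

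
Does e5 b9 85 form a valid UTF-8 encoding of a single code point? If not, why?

valid

Leading byte 0xE5 = 11100101 → 3-byte form.
Continuation bytes 0xB9=10111001, 0x85=10000101 all match 10xxxxxx.
Decoded value 0x5E45 is ≥ 0x800 (shortest form) and not a surrogate.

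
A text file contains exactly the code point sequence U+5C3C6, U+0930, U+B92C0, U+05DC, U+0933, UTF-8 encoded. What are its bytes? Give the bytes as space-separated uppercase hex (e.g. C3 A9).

F1 9C 8F 86 E0 A4 B0 F2 B9 8B 80 D7 9C E0 A4 B3

U+5C3C6: 4-byte form → F1 9C 8F 86.
U+0930: 3-byte form → E0 A4 B0.
U+B92C0: 4-byte form → F2 B9 8B 80.
U+05DC: 2-byte form → D7 9C.
U+0933: 3-byte form → E0 A4 B3.
Concatenated (16 bytes): F1 9C 8F 86 E0 A4 B0 F2 B9 8B 80 D7 9C E0 A4 B3.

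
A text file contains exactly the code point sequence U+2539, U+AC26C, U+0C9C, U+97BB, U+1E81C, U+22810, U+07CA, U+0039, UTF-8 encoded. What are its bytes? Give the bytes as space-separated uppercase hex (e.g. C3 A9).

E2 94 B9 F2 AC 89 AC E0 B2 9C E9 9E BB F0 9E A0 9C F0 A2 A0 90 DF 8A 39

U+2539: 3-byte form → E2 94 B9.
U+AC26C: 4-byte form → F2 AC 89 AC.
U+0C9C: 3-byte form → E0 B2 9C.
U+97BB: 3-byte form → E9 9E BB.
U+1E81C: 4-byte form → F0 9E A0 9C.
U+22810: 4-byte form → F0 A2 A0 90.
U+07CA: 2-byte form → DF 8A.
U+0039: 1-byte form → 39.
Concatenated (24 bytes): E2 94 B9 F2 AC 89 AC E0 B2 9C E9 9E BB F0 9E A0 9C F0 A2 A0 90 DF 8A 39.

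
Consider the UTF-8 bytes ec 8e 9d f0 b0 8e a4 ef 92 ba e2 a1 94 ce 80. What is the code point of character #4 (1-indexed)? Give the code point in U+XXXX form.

U+2854

Offset 0: leading byte 0xEC = 11101100 → 3-byte char #1 = EC 8E 9D.
Offset 3: leading byte 0xF0 = 11110000 → 4-byte char #2 = F0 B0 8E A4.
Offset 7: leading byte 0xEF = 11101111 → 3-byte char #3 = EF 92 BA.
Offset 10: leading byte 0xE2 = 11100010 → 3-byte char #4 = E2 A1 94.
Leading byte 0xE2 = 11100010 matches 1110xxxx → 3-byte sequence.
Byte 1: 0xE2 = 11100010, payload 0010 (4 bits).
Byte 2: 0xA1 = 10100001 (10xxxxxx ✓), payload 100001.
Byte 3: 0x94 = 10010100 (10xxxxxx ✓), payload 010100.
Concatenate: 0010100001010100 = 0x2854 (16 bits → U+2854).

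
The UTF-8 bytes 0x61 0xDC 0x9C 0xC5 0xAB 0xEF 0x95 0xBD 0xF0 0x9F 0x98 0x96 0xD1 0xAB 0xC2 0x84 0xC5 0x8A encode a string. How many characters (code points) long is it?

8

Byte at offset 0: 0x61 = 01100001 → 1-byte char (#1). Advance 1.
Byte at offset 1: 0xDC = 11011100 → 2-byte char (#2). Advance 2.
Byte at offset 3: 0xC5 = 11000101 → 2-byte char (#3). Advance 2.
Byte at offset 5: 0xEF = 11101111 → 3-byte char (#4). Advance 3.
Byte at offset 8: 0xF0 = 11110000 → 4-byte char (#5). Advance 4.
Byte at offset 12: 0xD1 = 11010001 → 2-byte char (#6). Advance 2.
Byte at offset 14: 0xC2 = 11000010 → 2-byte char (#7). Advance 2.
Byte at offset 16: 0xC5 = 11000101 → 2-byte char (#8). Advance 2.
Reached end at offset 18 after 8 code points.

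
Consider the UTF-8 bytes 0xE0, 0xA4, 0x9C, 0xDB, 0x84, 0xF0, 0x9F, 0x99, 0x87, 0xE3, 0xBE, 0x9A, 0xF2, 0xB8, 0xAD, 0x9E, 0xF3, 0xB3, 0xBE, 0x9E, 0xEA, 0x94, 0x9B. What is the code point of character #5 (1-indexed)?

Offset 0: leading byte 0xE0 = 11100000 → 3-byte char #1 = E0 A4 9C.
Offset 3: leading byte 0xDB = 11011011 → 2-byte char #2 = DB 84.
Offset 5: leading byte 0xF0 = 11110000 → 4-byte char #3 = F0 9F 99 87.
Offset 9: leading byte 0xE3 = 11100011 → 3-byte char #4 = E3 BE 9A.
Offset 12: leading byte 0xF2 = 11110010 → 4-byte char #5 = F2 B8 AD 9E.
Leading byte 0xF2 = 11110010 matches 11110xxx → 4-byte sequence.
Byte 1: 0xF2 = 11110010, payload 010 (3 bits).
Byte 2: 0xB8 = 10111000 (10xxxxxx ✓), payload 111000.
Byte 3: 0xAD = 10101101 (10xxxxxx ✓), payload 101101.
Byte 4: 0x9E = 10011110 (10xxxxxx ✓), payload 011110.
Concatenate: 010111000101101011110 = 0xB8B5E (21 bits → U+B8B5E).

U+B8B5E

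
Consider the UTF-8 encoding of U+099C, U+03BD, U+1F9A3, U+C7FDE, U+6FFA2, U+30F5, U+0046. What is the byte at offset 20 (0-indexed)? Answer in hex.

0x46

U+099C → 3-byte form E0 A6 9C at offsets 0–2.
U+03BD → 2-byte form CE BD at offsets 3–4.
U+1F9A3 → 4-byte form F0 9F A6 A3 at offsets 5–8.
U+C7FDE → 4-byte form F3 87 BF 9E at offsets 9–12.
U+6FFA2 → 4-byte form F1 AF BE A2 at offsets 13–16.
U+30F5 → 3-byte form E3 83 B5 at offsets 17–19.
U+0046 → 1-byte form 46 at offsets 20–20.
Offset 20 falls in char 7's range; it's byte 1 of 46 = 0x46.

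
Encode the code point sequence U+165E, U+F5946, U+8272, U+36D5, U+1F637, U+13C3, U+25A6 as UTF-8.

U+165E: 3-byte form → E1 99 9E.
U+F5946: 4-byte form → F3 B5 A5 86.
U+8272: 3-byte form → E8 89 B2.
U+36D5: 3-byte form → E3 9B 95.
U+1F637: 4-byte form → F0 9F 98 B7.
U+13C3: 3-byte form → E1 8F 83.
U+25A6: 3-byte form → E2 96 A6.
Concatenated (23 bytes): E1 99 9E F3 B5 A5 86 E8 89 B2 E3 9B 95 F0 9F 98 B7 E1 8F 83 E2 96 A6.

E1 99 9E F3 B5 A5 86 E8 89 B2 E3 9B 95 F0 9F 98 B7 E1 8F 83 E2 96 A6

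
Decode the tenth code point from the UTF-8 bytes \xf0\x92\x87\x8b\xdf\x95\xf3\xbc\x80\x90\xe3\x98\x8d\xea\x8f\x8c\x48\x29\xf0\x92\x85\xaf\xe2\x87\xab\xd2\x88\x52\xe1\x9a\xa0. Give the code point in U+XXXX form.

U+0488

Offset 0: leading byte 0xF0 = 11110000 → 4-byte char #1 = F0 92 87 8B.
Offset 4: leading byte 0xDF = 11011111 → 2-byte char #2 = DF 95.
Offset 6: leading byte 0xF3 = 11110011 → 4-byte char #3 = F3 BC 80 90.
Offset 10: leading byte 0xE3 = 11100011 → 3-byte char #4 = E3 98 8D.
Offset 13: leading byte 0xEA = 11101010 → 3-byte char #5 = EA 8F 8C.
Offset 16: leading byte 0x48 = 01001000 → 1-byte char #6 = 48.
Offset 17: leading byte 0x29 = 00101001 → 1-byte char #7 = 29.
Offset 18: leading byte 0xF0 = 11110000 → 4-byte char #8 = F0 92 85 AF.
Offset 22: leading byte 0xE2 = 11100010 → 3-byte char #9 = E2 87 AB.
Offset 25: leading byte 0xD2 = 11010010 → 2-byte char #10 = D2 88.
Leading byte 0xD2 = 11010010 matches 110xxxxx → 2-byte sequence.
Byte 1: 0xD2 = 11010010, payload 10010 (5 bits).
Byte 2: 0x88 = 10001000 (10xxxxxx ✓), payload 001000.
Concatenate: 10010001000 = 0x488 (11 bits → U+0488).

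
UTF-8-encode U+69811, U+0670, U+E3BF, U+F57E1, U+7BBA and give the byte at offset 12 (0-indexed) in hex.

U+69811 → 4-byte form F1 A9 A0 91 at offsets 0–3.
U+0670 → 2-byte form D9 B0 at offsets 4–5.
U+E3BF → 3-byte form EE 8E BF at offsets 6–8.
U+F57E1 → 4-byte form F3 B5 9F A1 at offsets 9–12.
Offset 12 falls in char 4's range; it's byte 4 of F3 B5 9F A1 = 0xA1.

0xA1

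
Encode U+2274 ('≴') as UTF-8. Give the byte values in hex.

E2 89 B4

U+2274 = 0x2274 = 8820 decimal. In range U+0800–U+FFFF → 3-byte form: 1110xxxx 10xxxxxx 10xxxxxx.
Binary (16 bits): 0010001001110100.
Split 4+6+6: 0010 | 001001 | 110100.
Byte 1: 11100010 = 0xE2.
Byte 2: 10001001 = 0x89.
Byte 3: 10110100 = 0xB4.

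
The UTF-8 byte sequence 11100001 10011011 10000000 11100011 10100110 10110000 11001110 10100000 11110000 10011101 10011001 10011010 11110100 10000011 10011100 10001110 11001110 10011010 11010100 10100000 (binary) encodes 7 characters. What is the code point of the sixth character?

U+039A

Offset 0: leading byte 0xE1 = 11100001 → 3-byte char #1 = E1 9B 80.
Offset 3: leading byte 0xE3 = 11100011 → 3-byte char #2 = E3 A6 B0.
Offset 6: leading byte 0xCE = 11001110 → 2-byte char #3 = CE A0.
Offset 8: leading byte 0xF0 = 11110000 → 4-byte char #4 = F0 9D 99 9A.
Offset 12: leading byte 0xF4 = 11110100 → 4-byte char #5 = F4 83 9C 8E.
Offset 16: leading byte 0xCE = 11001110 → 2-byte char #6 = CE 9A.
Leading byte 0xCE = 11001110 matches 110xxxxx → 2-byte sequence.
Byte 1: 0xCE = 11001110, payload 01110 (5 bits).
Byte 2: 0x9A = 10011010 (10xxxxxx ✓), payload 011010.
Concatenate: 01110011010 = 0x39A (11 bits → U+039A).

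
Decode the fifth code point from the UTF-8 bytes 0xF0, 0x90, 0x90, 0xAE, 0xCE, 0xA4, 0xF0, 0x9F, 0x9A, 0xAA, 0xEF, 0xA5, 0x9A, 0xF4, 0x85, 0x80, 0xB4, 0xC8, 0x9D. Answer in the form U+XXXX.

U+105034

Offset 0: leading byte 0xF0 = 11110000 → 4-byte char #1 = F0 90 90 AE.
Offset 4: leading byte 0xCE = 11001110 → 2-byte char #2 = CE A4.
Offset 6: leading byte 0xF0 = 11110000 → 4-byte char #3 = F0 9F 9A AA.
Offset 10: leading byte 0xEF = 11101111 → 3-byte char #4 = EF A5 9A.
Offset 13: leading byte 0xF4 = 11110100 → 4-byte char #5 = F4 85 80 B4.
Leading byte 0xF4 = 11110100 matches 11110xxx → 4-byte sequence.
Byte 1: 0xF4 = 11110100, payload 100 (3 bits).
Byte 2: 0x85 = 10000101 (10xxxxxx ✓), payload 000101.
Byte 3: 0x80 = 10000000 (10xxxxxx ✓), payload 000000.
Byte 4: 0xB4 = 10110100 (10xxxxxx ✓), payload 110100.
Concatenate: 100000101000000110100 = 0x105034 (21 bits → U+105034).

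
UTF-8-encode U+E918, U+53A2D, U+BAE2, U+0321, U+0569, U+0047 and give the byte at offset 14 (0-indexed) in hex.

U+E918 → 3-byte form EE A4 98 at offsets 0–2.
U+53A2D → 4-byte form F1 93 A8 AD at offsets 3–6.
U+BAE2 → 3-byte form EB AB A2 at offsets 7–9.
U+0321 → 2-byte form CC A1 at offsets 10–11.
U+0569 → 2-byte form D5 A9 at offsets 12–13.
U+0047 → 1-byte form 47 at offsets 14–14.
Offset 14 falls in char 6's range; it's byte 1 of 47 = 0x47.

0x47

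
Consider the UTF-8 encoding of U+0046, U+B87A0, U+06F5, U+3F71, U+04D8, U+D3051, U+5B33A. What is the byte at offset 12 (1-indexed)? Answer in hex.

0x98

1-indexed offset 12 is 0-indexed offset 11.
U+0046 → 1-byte form 46 at offsets 0–0.
U+B87A0 → 4-byte form F2 B8 9E A0 at offsets 1–4.
U+06F5 → 2-byte form DB B5 at offsets 5–6.
U+3F71 → 3-byte form E3 BD B1 at offsets 7–9.
U+04D8 → 2-byte form D3 98 at offsets 10–11.
Offset 11 falls in char 5's range; it's byte 2 of D3 98 = 0x98.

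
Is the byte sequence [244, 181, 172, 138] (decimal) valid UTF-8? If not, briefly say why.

Leading byte 0xF4 = 11110100 → 4-byte form.
Payload = 0x135B0A, which exceeds U+10FFFF, the maximum Unicode code point. (Leading bytes F5–FF, or F4 followed by ≥ 0x90, are invalid.)

invalid (encodes a value above U+10FFFF)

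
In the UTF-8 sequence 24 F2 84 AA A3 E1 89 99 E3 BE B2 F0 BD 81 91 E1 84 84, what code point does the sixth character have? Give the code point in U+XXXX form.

Offset 0: leading byte 0x24 = 00100100 → 1-byte char #1 = 24.
Offset 1: leading byte 0xF2 = 11110010 → 4-byte char #2 = F2 84 AA A3.
Offset 5: leading byte 0xE1 = 11100001 → 3-byte char #3 = E1 89 99.
Offset 8: leading byte 0xE3 = 11100011 → 3-byte char #4 = E3 BE B2.
Offset 11: leading byte 0xF0 = 11110000 → 4-byte char #5 = F0 BD 81 91.
Offset 15: leading byte 0xE1 = 11100001 → 3-byte char #6 = E1 84 84.
Leading byte 0xE1 = 11100001 matches 1110xxxx → 3-byte sequence.
Byte 1: 0xE1 = 11100001, payload 0001 (4 bits).
Byte 2: 0x84 = 10000100 (10xxxxxx ✓), payload 000100.
Byte 3: 0x84 = 10000100 (10xxxxxx ✓), payload 000100.
Concatenate: 0001000100000100 = 0x1104 (16 bits → U+1104).

U+1104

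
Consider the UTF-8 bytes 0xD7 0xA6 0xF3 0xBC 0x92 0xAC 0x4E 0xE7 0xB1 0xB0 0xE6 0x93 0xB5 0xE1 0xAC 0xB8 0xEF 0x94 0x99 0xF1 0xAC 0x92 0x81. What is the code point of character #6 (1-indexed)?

Offset 0: leading byte 0xD7 = 11010111 → 2-byte char #1 = D7 A6.
Offset 2: leading byte 0xF3 = 11110011 → 4-byte char #2 = F3 BC 92 AC.
Offset 6: leading byte 0x4E = 01001110 → 1-byte char #3 = 4E.
Offset 7: leading byte 0xE7 = 11100111 → 3-byte char #4 = E7 B1 B0.
Offset 10: leading byte 0xE6 = 11100110 → 3-byte char #5 = E6 93 B5.
Offset 13: leading byte 0xE1 = 11100001 → 3-byte char #6 = E1 AC B8.
Leading byte 0xE1 = 11100001 matches 1110xxxx → 3-byte sequence.
Byte 1: 0xE1 = 11100001, payload 0001 (4 bits).
Byte 2: 0xAC = 10101100 (10xxxxxx ✓), payload 101100.
Byte 3: 0xB8 = 10111000 (10xxxxxx ✓), payload 111000.
Concatenate: 0001101100111000 = 0x1B38 (16 bits → U+1B38).

U+1B38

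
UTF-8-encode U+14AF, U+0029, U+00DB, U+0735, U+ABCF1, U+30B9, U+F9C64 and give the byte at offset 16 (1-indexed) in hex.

0xF3

1-indexed offset 16 is 0-indexed offset 15.
U+14AF → 3-byte form E1 92 AF at offsets 0–2.
U+0029 → 1-byte form 29 at offsets 3–3.
U+00DB → 2-byte form C3 9B at offsets 4–5.
U+0735 → 2-byte form DC B5 at offsets 6–7.
U+ABCF1 → 4-byte form F2 AB B3 B1 at offsets 8–11.
U+30B9 → 3-byte form E3 82 B9 at offsets 12–14.
U+F9C64 → 4-byte form F3 B9 B1 A4 at offsets 15–18.
Offset 15 falls in char 7's range; it's byte 1 of F3 B9 B1 A4 = 0xF3.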